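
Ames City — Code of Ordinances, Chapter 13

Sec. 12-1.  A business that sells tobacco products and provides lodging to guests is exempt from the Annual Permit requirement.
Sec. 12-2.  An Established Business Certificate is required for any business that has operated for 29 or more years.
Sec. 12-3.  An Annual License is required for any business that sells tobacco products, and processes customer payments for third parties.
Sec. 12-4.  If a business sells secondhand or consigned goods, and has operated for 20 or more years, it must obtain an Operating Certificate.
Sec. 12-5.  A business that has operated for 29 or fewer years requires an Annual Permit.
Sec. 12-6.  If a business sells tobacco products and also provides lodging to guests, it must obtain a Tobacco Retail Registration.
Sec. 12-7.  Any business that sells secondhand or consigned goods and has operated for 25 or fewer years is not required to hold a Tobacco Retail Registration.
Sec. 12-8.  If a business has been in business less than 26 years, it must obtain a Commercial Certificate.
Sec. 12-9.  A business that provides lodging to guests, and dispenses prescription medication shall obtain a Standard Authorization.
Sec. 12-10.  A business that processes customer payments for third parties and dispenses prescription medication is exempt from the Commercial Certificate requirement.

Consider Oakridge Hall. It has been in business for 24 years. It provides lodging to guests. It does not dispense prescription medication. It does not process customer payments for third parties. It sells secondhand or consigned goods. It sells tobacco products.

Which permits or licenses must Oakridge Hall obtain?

Commercial Certificate, Operating Certificate

Sec. 12-1. sells tobacco products; provides lodging to guests → exempt from Annual Permit.
Sec. 12-2. years in business 24 < 29 → Established Business Certificate not required.
Sec. 12-3. sells tobacco products; does not process customer payments for third parties → Annual License not required.
Sec. 12-4. sells secondhand or consigned goods; years in business 24 ≥ 20 → Operating Certificate required.
Sec. 12-5. years in business 24 ≤ 29 → Annual Permit required.
Sec. 12-6. sells tobacco products; provides lodging to guests → Tobacco Retail Registration required.
Sec. 12-7. sells secondhand or consigned goods; years in business 24 ≤ 25 → exempt from Tobacco Retail Registration.
Sec. 12-8. years in business 24 < 26 → Commercial Certificate required.
Sec. 12-9. provides lodging to guests; does not dispense prescription medication → Standard Authorization not required.
Sec. 12-10. does not process customer payments for third parties; does not dispense prescription medication → Commercial Certificate exemption does not apply.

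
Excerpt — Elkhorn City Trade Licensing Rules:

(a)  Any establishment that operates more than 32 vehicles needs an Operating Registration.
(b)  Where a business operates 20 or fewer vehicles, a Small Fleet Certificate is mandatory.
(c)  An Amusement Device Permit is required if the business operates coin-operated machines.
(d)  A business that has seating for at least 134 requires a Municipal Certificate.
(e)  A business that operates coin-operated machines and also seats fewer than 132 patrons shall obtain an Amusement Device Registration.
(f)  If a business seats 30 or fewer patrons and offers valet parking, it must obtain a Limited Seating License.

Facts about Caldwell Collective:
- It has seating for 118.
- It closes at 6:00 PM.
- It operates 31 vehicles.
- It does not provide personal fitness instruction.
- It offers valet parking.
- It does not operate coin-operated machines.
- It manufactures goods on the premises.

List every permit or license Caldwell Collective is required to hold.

None

(a) vehicles 31 ≤ 32 → Operating Registration not required.
(b) vehicles 31 > 20 → Small Fleet Certificate not required.
(c) does not operate coin-operated machines → Amusement Device Permit not required.
(d) seating 118 < 134 → Municipal Certificate not required.
(e) does not operate coin-operated machines; seating 118 < 132 → Amusement Device Registration not required.
(f) seating 118 > 30; offers valet parking → Limited Seating License not required.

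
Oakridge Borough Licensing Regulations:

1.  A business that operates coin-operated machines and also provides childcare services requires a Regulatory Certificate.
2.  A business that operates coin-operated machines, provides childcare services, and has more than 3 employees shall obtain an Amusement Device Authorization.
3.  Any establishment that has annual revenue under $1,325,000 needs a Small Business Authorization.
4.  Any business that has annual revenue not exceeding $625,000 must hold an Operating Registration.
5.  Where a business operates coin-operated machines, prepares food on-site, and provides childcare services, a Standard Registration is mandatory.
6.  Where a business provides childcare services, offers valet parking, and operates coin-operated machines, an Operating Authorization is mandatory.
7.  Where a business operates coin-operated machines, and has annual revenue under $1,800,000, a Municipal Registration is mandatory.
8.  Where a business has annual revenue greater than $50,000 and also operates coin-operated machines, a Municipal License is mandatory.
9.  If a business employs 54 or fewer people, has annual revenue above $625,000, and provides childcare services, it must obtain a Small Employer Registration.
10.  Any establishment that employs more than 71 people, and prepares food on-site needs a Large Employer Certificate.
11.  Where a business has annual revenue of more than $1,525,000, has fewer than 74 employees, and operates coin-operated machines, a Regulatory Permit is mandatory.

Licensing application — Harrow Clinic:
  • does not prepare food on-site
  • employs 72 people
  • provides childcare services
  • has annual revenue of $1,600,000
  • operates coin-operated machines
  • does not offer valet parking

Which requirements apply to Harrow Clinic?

1. operates coin-operated machines; provides childcare services → Regulatory Certificate required.
2. operates coin-operated machines; provides childcare services; employees 72 > 3 → Amusement Device Authorization required.
3. revenue $1,600,000 ≥ $1,325,000 → Small Business Authorization not required.
4. revenue $1,600,000 > $625,000 → Operating Registration not required.
5. operates coin-operated machines; does not prepare food on-site; provides childcare services → Standard Registration not required.
6. provides childcare services; does not offer valet parking; operates coin-operated machines → Operating Authorization not required.
7. operates coin-operated machines; revenue $1,600,000 < $1,800,000 → Municipal Registration required.
8. revenue $1,600,000 > $50,000; operates coin-operated machines → Municipal License required.
9. employees 72 > 54; revenue $1,600,000 > $625,000; provides childcare services → Small Employer Registration not required.
10. employees 72 > 71; does not prepare food on-site → Large Employer Certificate not required.
11. revenue $1,600,000 > $1,525,000; employees 72 < 74; operates coin-operated machines → Regulatory Permit required.

Amusement Device Authorization, Municipal License, Municipal Registration, Regulatory Certificate, Regulatory Permit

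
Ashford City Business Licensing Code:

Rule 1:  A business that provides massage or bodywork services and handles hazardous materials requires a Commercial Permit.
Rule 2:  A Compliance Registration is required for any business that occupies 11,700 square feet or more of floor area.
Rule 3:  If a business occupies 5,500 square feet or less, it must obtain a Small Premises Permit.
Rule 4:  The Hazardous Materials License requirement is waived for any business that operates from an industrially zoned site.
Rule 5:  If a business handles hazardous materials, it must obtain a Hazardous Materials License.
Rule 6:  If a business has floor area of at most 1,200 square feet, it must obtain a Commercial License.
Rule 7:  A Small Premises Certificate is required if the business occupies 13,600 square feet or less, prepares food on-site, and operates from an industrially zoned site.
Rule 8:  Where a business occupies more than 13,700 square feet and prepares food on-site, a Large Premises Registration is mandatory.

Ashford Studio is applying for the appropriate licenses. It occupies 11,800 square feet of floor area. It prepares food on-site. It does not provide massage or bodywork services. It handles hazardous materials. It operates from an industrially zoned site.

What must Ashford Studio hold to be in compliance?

Compliance Registration, Small Premises Certificate

Rule 1: does not provide massage or bodywork services; handles hazardous materials → Commercial Permit not required.
Rule 2: floor area 11,800 square feet ≥ 11,700 square feet → Compliance Registration required.
Rule 3: floor area 11,800 square feet > 5,500 square feet → Small Premises Permit not required.
Rule 4: operates from an industrially zoned site → exempt from Hazardous Materials License.
Rule 5: handles hazardous materials → Hazardous Materials License required.
Rule 6: floor area 11,800 square feet > 1,200 square feet → Commercial License not required.
Rule 7: floor area 11,800 square feet ≤ 13,600 square feet; prepares food on-site; operates from an industrially zoned site → Small Premises Certificate required.
Rule 8: floor area 11,800 square feet ≤ 13,700 square feet; prepares food on-site → Large Premises Registration not required.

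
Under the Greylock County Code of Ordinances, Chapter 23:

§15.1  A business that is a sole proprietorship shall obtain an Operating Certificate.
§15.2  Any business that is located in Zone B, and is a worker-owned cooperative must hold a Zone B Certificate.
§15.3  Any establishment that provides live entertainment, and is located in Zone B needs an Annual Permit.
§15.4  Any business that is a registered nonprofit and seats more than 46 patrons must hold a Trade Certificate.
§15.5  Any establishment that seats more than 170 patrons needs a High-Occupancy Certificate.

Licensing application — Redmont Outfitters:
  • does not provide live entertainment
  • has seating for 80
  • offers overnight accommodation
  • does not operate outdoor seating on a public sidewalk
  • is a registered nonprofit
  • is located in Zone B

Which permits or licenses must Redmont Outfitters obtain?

§15.1 is a registered nonprofit (not: is a sole proprietorship) → Operating Certificate not required.
§15.2 is located in Zone B; is a registered nonprofit (not: is a worker-owned cooperative) → Zone B Certificate not required.
§15.3 does not provide live entertainment; is located in Zone B → Annual Permit not required.
§15.4 is a registered nonprofit; seating 80 > 46 → Trade Certificate required.
§15.5 seating 80 ≤ 170 → High-Occupancy Certificate not required.

Trade Certificate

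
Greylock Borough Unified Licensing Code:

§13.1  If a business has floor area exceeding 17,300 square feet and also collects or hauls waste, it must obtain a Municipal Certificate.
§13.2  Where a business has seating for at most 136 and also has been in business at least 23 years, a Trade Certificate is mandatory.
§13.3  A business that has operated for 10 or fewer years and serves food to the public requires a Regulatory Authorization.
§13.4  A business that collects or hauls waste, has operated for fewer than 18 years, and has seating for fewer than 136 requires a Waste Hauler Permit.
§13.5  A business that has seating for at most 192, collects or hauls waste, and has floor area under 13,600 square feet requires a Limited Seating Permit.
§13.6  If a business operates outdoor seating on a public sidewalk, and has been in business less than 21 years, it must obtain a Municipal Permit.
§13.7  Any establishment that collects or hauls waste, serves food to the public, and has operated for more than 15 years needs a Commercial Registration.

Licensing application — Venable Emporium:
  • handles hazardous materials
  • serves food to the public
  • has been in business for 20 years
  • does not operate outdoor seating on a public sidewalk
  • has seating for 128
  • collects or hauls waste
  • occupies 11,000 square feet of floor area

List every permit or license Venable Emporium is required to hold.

§13.1 floor area 11,000 square feet ≤ 17,300 square feet; collects or hauls waste → Municipal Certificate not required.
§13.2 seating 128 ≤ 136; years in business 20 < 23 → Trade Certificate not required.
§13.3 years in business 20 > 10; serves food to the public → Regulatory Authorization not required.
§13.4 collects or hauls waste; years in business 20 ≥ 18; seating 128 < 136 → Waste Hauler Permit not required.
§13.5 seating 128 ≤ 192; collects or hauls waste; floor area 11,000 square feet < 13,600 square feet → Limited Seating Permit required.
§13.6 does not operate outdoor seating on a public sidewalk; years in business 20 < 21 → Municipal Permit not required.
§13.7 collects or hauls waste; serves food to the public; years in business 20 > 15 → Commercial Registration required.

Commercial Registration, Limited Seating Permit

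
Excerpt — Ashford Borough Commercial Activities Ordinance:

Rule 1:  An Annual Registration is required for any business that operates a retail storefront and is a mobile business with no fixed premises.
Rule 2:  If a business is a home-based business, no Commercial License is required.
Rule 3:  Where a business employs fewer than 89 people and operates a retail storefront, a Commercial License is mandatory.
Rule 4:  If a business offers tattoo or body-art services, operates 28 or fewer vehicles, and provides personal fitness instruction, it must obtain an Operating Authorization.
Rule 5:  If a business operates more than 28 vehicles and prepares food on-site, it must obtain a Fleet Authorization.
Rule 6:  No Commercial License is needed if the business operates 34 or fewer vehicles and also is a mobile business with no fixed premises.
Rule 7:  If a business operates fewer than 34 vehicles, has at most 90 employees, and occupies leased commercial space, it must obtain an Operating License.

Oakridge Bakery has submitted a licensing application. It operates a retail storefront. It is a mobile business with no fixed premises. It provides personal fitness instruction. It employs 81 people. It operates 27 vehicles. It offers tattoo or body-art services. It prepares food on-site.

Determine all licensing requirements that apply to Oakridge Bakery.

Annual Registration, Operating Authorization

Rule 1: operates a retail storefront; is a mobile business with no fixed premises → Annual Registration required.
Rule 2: is a mobile business with no fixed premises (not: is a home-based business) → Commercial License exemption does not apply.
Rule 3: employees 81 < 89; operates a retail storefront → Commercial License required.
Rule 4: offers tattoo or body-art services; vehicles 27 ≤ 28; provides personal fitness instruction → Operating Authorization required.
Rule 5: vehicles 27 ≤ 28; prepares food on-site → Fleet Authorization not required.
Rule 6: vehicles 27 ≤ 34; is a mobile business with no fixed premises → exempt from Commercial License.
Rule 7: vehicles 27 < 34; employees 81 ≤ 90; is a mobile business with no fixed premises (not: occupies leased commercial space) → Operating License not required.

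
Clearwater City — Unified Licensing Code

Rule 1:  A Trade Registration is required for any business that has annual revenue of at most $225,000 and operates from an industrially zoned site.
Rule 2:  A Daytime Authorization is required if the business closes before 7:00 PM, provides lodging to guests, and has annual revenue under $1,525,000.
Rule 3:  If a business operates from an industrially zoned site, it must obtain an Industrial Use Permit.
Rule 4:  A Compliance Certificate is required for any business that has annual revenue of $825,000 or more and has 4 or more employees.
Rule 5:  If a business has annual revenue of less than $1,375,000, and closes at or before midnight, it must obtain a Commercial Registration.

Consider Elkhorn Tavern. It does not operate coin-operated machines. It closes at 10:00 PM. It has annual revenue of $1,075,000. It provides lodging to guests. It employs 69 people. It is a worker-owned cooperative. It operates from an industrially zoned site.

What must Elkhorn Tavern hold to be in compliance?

Commercial Registration, Compliance Certificate, Industrial Use Permit

Rule 1: revenue $1,075,000 > $225,000; operates from an industrially zoned site → Trade Registration not required.
Rule 2: closes 10:00 PM, after 7:00 PM; provides lodging to guests; revenue $1,075,000 < $1,525,000 → Daytime Authorization not required.
Rule 3: operates from an industrially zoned site → Industrial Use Permit required.
Rule 4: revenue $1,075,000 ≥ $825,000; employees 69 ≥ 4 → Compliance Certificate required.
Rule 5: revenue $1,075,000 < $1,375,000; closes 10:00 PM, at/before midnight → Commercial Registration required.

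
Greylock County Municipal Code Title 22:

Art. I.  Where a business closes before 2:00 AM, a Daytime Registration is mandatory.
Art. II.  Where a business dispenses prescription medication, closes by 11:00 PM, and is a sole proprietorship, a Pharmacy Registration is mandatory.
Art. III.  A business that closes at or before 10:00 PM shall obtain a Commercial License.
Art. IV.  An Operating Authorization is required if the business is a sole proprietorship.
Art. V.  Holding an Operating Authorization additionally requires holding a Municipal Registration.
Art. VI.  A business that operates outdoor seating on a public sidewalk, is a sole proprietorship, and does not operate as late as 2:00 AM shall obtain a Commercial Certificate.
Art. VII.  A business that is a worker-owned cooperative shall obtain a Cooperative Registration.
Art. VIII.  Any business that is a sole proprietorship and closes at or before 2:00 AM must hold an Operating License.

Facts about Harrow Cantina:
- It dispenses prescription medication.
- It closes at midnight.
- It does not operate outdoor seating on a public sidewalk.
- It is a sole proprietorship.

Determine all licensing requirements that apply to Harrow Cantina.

Art. I. closes midnight, at/before 2:00 AM → Daytime Registration required.
Art. II. dispenses prescription medication; closes midnight, after 11:00 PM; is a sole proprietorship → Pharmacy Registration not required.
Art. III. closes midnight, after 10:00 PM → Commercial License not required.
Art. IV. is a sole proprietorship → Operating Authorization required.
Art. V. Operating Authorization is required → Municipal Registration also required.
Art. VI. does not operate outdoor seating on a public sidewalk; is a sole proprietorship; closes midnight, at/before 2:00 AM → Commercial Certificate not required.
Art. VII. is a sole proprietorship (not: is a worker-owned cooperative) → Cooperative Registration not required.
Art. VIII. is a sole proprietorship; closes midnight, at/before 2:00 AM → Operating License required.

Daytime Registration, Municipal Registration, Operating Authorization, Operating License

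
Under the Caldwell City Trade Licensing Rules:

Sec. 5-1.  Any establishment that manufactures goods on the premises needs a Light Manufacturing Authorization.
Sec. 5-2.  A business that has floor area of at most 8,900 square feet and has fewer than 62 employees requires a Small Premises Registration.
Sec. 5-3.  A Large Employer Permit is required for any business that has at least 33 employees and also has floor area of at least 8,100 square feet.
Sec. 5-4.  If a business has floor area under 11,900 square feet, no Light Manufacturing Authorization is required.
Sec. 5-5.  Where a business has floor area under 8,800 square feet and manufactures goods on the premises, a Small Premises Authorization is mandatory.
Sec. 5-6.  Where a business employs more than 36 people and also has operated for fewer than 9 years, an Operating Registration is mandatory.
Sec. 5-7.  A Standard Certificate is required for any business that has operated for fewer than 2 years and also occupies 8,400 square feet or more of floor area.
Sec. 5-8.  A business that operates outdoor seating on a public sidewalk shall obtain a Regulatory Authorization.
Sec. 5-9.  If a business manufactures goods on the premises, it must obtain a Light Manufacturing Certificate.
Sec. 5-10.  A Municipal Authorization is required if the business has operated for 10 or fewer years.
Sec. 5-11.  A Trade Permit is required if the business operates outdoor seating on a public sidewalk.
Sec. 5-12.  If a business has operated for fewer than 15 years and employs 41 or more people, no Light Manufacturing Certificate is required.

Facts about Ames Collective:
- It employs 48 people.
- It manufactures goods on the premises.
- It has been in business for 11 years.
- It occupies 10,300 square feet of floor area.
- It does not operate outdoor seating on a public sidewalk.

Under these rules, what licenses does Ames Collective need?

Large Employer Permit

Sec. 5-1. manufactures goods on the premises → Light Manufacturing Authorization required.
Sec. 5-2. floor area 10,300 square feet > 8,900 square feet; employees 48 < 62 → Small Premises Registration not required.
Sec. 5-3. employees 48 ≥ 33; floor area 10,300 square feet ≥ 8,100 square feet → Large Employer Permit required.
Sec. 5-4. floor area 10,300 square feet < 11,900 square feet → exempt from Light Manufacturing Authorization.
Sec. 5-5. floor area 10,300 square feet ≥ 8,800 square feet; manufactures goods on the premises → Small Premises Authorization not required.
Sec. 5-6. employees 48 > 36; years in business 11 ≥ 9 → Operating Registration not required.
Sec. 5-7. years in business 11 ≥ 2; floor area 10,300 square feet ≥ 8,400 square feet → Standard Certificate not required.
Sec. 5-8. does not operate outdoor seating on a public sidewalk → Regulatory Authorization not required.
Sec. 5-9. manufactures goods on the premises → Light Manufacturing Certificate required.
Sec. 5-10. years in business 11 > 10 → Municipal Authorization not required.
Sec. 5-11. does not operate outdoor seating on a public sidewalk → Trade Permit not required.
Sec. 5-12. years in business 11 < 15; employees 48 ≥ 41 → exempt from Light Manufacturing Certificate.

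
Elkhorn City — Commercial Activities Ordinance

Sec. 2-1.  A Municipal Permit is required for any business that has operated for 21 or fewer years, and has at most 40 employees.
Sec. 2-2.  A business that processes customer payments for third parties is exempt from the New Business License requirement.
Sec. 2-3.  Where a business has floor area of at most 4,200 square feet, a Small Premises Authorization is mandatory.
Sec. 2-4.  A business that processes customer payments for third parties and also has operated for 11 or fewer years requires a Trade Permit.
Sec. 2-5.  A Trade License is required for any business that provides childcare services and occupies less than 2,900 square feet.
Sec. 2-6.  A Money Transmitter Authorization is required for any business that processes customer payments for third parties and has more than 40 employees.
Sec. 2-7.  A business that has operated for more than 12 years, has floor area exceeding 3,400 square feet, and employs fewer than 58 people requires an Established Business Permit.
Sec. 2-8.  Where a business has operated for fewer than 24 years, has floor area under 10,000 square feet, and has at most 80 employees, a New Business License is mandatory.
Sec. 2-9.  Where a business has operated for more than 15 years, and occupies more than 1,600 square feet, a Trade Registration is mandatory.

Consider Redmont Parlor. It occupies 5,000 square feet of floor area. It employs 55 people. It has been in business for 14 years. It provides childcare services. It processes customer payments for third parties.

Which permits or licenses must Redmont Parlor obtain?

Sec. 2-1. years in business 14 ≤ 21; employees 55 > 40 → Municipal Permit not required.
Sec. 2-2. processes customer payments for third parties → exempt from New Business License.
Sec. 2-3. floor area 5,000 square feet > 4,200 square feet → Small Premises Authorization not required.
Sec. 2-4. processes customer payments for third parties; years in business 14 > 11 → Trade Permit not required.
Sec. 2-5. provides childcare services; floor area 5,000 square feet ≥ 2,900 square feet → Trade License not required.
Sec. 2-6. processes customer payments for third parties; employees 55 > 40 → Money Transmitter Authorization required.
Sec. 2-7. years in business 14 > 12; floor area 5,000 square feet > 3,400 square feet; employees 55 < 58 → Established Business Permit required.
Sec. 2-8. years in business 14 < 24; floor area 5,000 square feet < 10,000 square feet; employees 55 ≤ 80 → New Business License required.
Sec. 2-9. years in business 14 ≤ 15; floor area 5,000 square feet > 1,600 square feet → Trade Registration not required.

Established Business Permit, Money Transmitter Authorization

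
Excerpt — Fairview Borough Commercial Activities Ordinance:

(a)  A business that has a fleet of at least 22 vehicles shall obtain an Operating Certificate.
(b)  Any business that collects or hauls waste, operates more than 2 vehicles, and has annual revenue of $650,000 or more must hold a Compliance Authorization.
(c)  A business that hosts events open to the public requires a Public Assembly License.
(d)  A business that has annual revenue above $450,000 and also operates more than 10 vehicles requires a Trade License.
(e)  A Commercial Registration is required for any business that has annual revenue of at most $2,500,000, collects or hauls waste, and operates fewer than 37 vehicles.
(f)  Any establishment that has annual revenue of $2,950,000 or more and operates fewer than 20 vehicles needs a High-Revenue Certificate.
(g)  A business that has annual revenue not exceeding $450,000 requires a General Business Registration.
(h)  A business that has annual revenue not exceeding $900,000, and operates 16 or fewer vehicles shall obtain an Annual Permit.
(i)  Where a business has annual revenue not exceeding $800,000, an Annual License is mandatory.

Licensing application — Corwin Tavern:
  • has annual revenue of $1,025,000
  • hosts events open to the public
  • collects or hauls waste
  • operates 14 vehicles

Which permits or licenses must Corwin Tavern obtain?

(a) vehicles 14 < 22 → Operating Certificate not required.
(b) collects or hauls waste; vehicles 14 > 2; revenue $1,025,000 ≥ $650,000 → Compliance Authorization required.
(c) hosts events open to the public → Public Assembly License required.
(d) revenue $1,025,000 > $450,000; vehicles 14 > 10 → Trade License required.
(e) revenue $1,025,000 ≤ $2,500,000; collects or hauls waste; vehicles 14 < 37 → Commercial Registration required.
(f) revenue $1,025,000 < $2,950,000; vehicles 14 < 20 → High-Revenue Certificate not required.
(g) revenue $1,025,000 > $450,000 → General Business Registration not required.
(h) revenue $1,025,000 > $900,000; vehicles 14 ≤ 16 → Annual Permit not required.
(i) revenue $1,025,000 > $800,000 → Annual License not required.

Commercial Registration, Compliance Authorization, Public Assembly License, Trade License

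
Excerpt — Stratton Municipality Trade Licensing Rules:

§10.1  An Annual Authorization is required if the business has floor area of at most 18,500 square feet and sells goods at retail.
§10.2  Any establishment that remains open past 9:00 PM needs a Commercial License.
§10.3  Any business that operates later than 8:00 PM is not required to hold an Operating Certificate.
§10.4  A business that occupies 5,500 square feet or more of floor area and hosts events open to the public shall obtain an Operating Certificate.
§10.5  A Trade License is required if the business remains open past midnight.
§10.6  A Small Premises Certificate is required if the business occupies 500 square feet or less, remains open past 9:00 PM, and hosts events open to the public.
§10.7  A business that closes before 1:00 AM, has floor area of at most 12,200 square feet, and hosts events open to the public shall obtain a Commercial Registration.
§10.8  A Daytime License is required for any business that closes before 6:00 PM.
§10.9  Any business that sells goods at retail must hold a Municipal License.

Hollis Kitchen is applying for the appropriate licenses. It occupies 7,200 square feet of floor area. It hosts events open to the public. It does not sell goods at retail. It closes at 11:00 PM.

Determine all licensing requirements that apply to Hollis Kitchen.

§10.1 floor area 7,200 square feet ≤ 18,500 square feet; does not sell goods at retail → Annual Authorization not required.
§10.2 closes 11:00 PM, after 9:00 PM → Commercial License required.
§10.3 closes 11:00 PM, after 8:00 PM → exempt from Operating Certificate.
§10.4 floor area 7,200 square feet ≥ 5,500 square feet; hosts events open to the public → Operating Certificate required.
§10.5 closes 11:00 PM, at/before midnight → Trade License not required.
§10.6 floor area 7,200 square feet > 500 square feet; closes 11:00 PM, after 9:00 PM; hosts events open to the public → Small Premises Certificate not required.
§10.7 closes 11:00 PM, at/before 1:00 AM; floor area 7,200 square feet ≤ 12,200 square feet; hosts events open to the public → Commercial Registration required.
§10.8 closes 11:00 PM, after 6:00 PM → Daytime License not required.
§10.9 does not sell goods at retail → Municipal License not required.

Commercial License, Commercial Registration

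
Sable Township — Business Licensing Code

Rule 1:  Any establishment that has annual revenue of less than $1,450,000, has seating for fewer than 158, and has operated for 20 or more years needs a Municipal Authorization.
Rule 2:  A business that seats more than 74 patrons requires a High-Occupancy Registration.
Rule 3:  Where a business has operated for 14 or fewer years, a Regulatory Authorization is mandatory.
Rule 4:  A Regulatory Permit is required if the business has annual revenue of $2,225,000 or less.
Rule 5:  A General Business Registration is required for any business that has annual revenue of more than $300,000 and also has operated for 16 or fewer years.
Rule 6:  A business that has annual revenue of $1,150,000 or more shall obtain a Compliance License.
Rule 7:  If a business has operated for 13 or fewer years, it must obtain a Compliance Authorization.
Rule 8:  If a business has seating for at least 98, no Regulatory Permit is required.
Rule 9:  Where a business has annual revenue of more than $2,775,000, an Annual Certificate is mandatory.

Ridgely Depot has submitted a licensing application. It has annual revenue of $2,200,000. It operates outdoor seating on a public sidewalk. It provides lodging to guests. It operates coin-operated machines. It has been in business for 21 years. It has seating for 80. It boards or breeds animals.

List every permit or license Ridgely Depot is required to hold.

Rule 1: revenue $2,200,000 ≥ $1,450,000; seating 80 < 158; years in business 21 ≥ 20 → Municipal Authorization not required.
Rule 2: seating 80 > 74 → High-Occupancy Registration required.
Rule 3: years in business 21 > 14 → Regulatory Authorization not required.
Rule 4: revenue $2,200,000 ≤ $2,225,000 → Regulatory Permit required.
Rule 5: revenue $2,200,000 > $300,000; years in business 21 > 16 → General Business Registration not required.
Rule 6: revenue $2,200,000 ≥ $1,150,000 → Compliance License required.
Rule 7: years in business 21 > 13 → Compliance Authorization not required.
Rule 8: seating 80 < 98 → Regulatory Permit exemption does not apply.
Rule 9: revenue $2,200,000 ≤ $2,775,000 → Annual Certificate not required.

Compliance License, High-Occupancy Registration, Regulatory Permit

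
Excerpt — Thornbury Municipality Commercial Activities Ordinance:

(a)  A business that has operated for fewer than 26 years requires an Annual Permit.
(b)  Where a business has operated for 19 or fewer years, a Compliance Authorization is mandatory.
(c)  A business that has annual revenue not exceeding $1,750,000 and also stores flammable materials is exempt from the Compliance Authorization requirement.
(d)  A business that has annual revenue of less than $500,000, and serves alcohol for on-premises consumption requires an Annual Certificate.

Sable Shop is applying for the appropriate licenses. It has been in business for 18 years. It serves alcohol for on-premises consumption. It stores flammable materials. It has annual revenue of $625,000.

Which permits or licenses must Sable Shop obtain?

(a) years in business 18 < 26 → Annual Permit required.
(b) years in business 18 ≤ 19 → Compliance Authorization required.
(c) revenue $625,000 ≤ $1,750,000; stores flammable materials → exempt from Compliance Authorization.
(d) revenue $625,000 ≥ $500,000; serves alcohol for on-premises consumption → Annual Certificate not required.

Annual Permit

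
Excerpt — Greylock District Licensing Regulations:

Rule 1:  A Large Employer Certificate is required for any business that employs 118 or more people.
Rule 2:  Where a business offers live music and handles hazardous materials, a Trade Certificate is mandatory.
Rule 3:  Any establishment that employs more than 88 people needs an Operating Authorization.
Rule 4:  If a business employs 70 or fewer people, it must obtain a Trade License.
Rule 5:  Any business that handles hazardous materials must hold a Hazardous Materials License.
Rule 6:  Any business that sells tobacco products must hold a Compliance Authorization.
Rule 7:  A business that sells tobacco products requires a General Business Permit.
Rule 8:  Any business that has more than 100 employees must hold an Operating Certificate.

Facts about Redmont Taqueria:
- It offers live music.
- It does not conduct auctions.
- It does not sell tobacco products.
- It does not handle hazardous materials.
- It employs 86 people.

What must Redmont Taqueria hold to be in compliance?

None

Rule 1: employees 86 < 118 → Large Employer Certificate not required.
Rule 2: offers live music; does not handle hazardous materials → Trade Certificate not required.
Rule 3: employees 86 ≤ 88 → Operating Authorization not required.
Rule 4: employees 86 > 70 → Trade License not required.
Rule 5: does not handle hazardous materials → Hazardous Materials License not required.
Rule 6: does not sell tobacco products → Compliance Authorization not required.
Rule 7: does not sell tobacco products → General Business Permit not required.
Rule 8: employees 86 ≤ 100 → Operating Certificate not required.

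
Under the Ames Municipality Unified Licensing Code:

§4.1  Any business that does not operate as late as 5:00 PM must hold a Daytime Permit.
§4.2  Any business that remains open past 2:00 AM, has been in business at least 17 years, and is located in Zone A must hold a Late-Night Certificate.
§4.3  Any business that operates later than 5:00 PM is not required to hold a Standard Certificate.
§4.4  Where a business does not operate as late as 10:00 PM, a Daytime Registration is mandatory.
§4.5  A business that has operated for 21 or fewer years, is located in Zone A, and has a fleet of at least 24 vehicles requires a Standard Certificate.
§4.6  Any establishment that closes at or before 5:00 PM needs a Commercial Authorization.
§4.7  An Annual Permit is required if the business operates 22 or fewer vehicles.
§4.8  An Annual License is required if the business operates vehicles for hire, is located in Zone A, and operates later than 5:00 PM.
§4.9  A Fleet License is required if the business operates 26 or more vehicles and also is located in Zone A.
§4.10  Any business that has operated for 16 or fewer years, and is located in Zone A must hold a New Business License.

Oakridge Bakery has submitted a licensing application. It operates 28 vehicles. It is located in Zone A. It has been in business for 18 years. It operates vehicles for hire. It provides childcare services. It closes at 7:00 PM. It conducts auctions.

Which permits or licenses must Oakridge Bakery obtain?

Annual License, Daytime Registration, Fleet License

§4.1 closes 7:00 PM, after 5:00 PM → Daytime Permit not required.
§4.2 closes 7:00 PM, at/before 2:00 AM; years in business 18 ≥ 17; is located in Zone A → Late-Night Certificate not required.
§4.3 closes 7:00 PM, after 5:00 PM → exempt from Standard Certificate.
§4.4 closes 7:00 PM, at/before 10:00 PM → Daytime Registration required.
§4.5 years in business 18 ≤ 21; is located in Zone A; vehicles 28 ≥ 24 → Standard Certificate required.
§4.6 closes 7:00 PM, after 5:00 PM → Commercial Authorization not required.
§4.7 vehicles 28 > 22 → Annual Permit not required.
§4.8 operates vehicles for hire; is located in Zone A; closes 7:00 PM, after 5:00 PM → Annual License required.
§4.9 vehicles 28 ≥ 26; is located in Zone A → Fleet License required.
§4.10 years in business 18 > 16; is located in Zone A → New Business License not required.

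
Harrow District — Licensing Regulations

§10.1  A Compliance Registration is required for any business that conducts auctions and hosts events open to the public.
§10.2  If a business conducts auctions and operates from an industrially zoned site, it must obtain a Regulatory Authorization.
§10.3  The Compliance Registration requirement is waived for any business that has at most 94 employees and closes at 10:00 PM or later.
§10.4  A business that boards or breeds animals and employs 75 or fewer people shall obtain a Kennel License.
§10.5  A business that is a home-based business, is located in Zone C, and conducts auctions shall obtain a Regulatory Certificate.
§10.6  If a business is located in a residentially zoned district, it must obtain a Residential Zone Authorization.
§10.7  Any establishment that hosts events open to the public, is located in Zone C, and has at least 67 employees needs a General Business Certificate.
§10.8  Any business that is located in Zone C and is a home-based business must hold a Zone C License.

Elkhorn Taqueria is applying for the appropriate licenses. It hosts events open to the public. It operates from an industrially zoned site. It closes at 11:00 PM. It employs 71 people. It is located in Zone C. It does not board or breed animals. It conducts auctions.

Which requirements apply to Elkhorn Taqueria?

§10.1 conducts auctions; hosts events open to the public → Compliance Registration required.
§10.2 conducts auctions; operates from an industrially zoned site → Regulatory Authorization required.
§10.3 employees 71 ≤ 94; closes 11:00 PM, after 10:00 PM → exempt from Compliance Registration.
§10.4 does not board or breed animals; employees 71 ≤ 75 → Kennel License not required.
§10.5 operates from an industrially zoned site (not: is a home-based business); is located in Zone C; conducts auctions → Regulatory Certificate not required.
§10.6 is located in Zone C (not: is located in a residentially zoned district) → Residential Zone Authorization not required.
§10.7 hosts events open to the public; is located in Zone C; employees 71 ≥ 67 → General Business Certificate required.
§10.8 is located in Zone C; operates from an industrially zoned site (not: is a home-based business) → Zone C License not required.

General Business Certificate, Regulatory Authorization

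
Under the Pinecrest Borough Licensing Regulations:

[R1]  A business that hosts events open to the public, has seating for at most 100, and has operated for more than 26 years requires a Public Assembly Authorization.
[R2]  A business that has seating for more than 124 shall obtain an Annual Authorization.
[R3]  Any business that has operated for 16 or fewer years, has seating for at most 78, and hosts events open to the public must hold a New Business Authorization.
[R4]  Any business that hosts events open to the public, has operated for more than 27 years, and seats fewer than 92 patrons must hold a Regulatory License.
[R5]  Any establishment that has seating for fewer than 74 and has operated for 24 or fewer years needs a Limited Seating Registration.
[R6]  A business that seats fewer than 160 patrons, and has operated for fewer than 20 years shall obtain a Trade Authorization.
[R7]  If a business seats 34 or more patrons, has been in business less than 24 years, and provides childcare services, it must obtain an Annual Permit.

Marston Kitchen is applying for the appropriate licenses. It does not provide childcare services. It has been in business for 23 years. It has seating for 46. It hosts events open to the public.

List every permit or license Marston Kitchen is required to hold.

Limited Seating Registration

[R1] hosts events open to the public; seating 46 ≤ 100; years in business 23 ≤ 26 → Public Assembly Authorization not required.
[R2] seating 46 ≤ 124 → Annual Authorization not required.
[R3] years in business 23 > 16; seating 46 ≤ 78; hosts events open to the public → New Business Authorization not required.
[R4] hosts events open to the public; years in business 23 ≤ 27; seating 46 < 92 → Regulatory License not required.
[R5] seating 46 < 74; years in business 23 ≤ 24 → Limited Seating Registration required.
[R6] seating 46 < 160; years in business 23 ≥ 20 → Trade Authorization not required.
[R7] seating 46 ≥ 34; years in business 23 < 24; does not provide childcare services → Annual Permit not required.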